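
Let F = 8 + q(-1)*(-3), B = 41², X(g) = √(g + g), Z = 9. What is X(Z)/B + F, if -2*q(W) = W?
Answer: 13/2 + 3*√2/1681 ≈ 6.5025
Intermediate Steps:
X(g) = √2*√g (X(g) = √(2*g) = √2*√g)
q(W) = -W/2
B = 1681
F = 13/2 (F = 8 - ½*(-1)*(-3) = 8 + (½)*(-3) = 8 - 3/2 = 13/2 ≈ 6.5000)
X(Z)/B + F = (√2*√9)/1681 + 13/2 = (√2*3)*(1/1681) + 13/2 = (3*√2)*(1/1681) + 13/2 = 3*√2/1681 + 13/2 = 13/2 + 3*√2/1681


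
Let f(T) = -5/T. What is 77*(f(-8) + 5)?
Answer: 3465/8 ≈ 433.13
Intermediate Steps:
77*(f(-8) + 5) = 77*(-5/(-8) + 5) = 77*(-5*(-⅛) + 5) = 77*(5/8 + 5) = 77*(45/8) = 3465/8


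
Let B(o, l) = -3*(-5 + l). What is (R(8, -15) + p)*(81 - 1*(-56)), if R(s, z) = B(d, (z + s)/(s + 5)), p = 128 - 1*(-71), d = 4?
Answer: 384011/13 ≈ 29539.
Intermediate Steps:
p = 199 (p = 128 + 71 = 199)
B(o, l) = 15 - 3*l
R(s, z) = 15 - 3*(s + z)/(5 + s) (R(s, z) = 15 - 3*(z + s)/(s + 5) = 15 - 3*(s + z)/(5 + s))
(R(8, -15) + p)*(81 - 1*(-56)) = (3*(25 - 1*(-15) + 4*8)/(5 + 8) + 199)*(81 - 1*(-56)) = (3*(25 + 15 + 32)/13 + 199)*(81 + 56) = (3*(1/13)*72 + 199)*137 = (216/13 + 199)*137 = (2803/13)*137 = 384011/13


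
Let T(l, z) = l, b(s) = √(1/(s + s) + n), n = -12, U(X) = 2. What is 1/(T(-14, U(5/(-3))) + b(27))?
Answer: -756/11231 - 3*I*√3882/11231 ≈ -0.067314 - 0.016643*I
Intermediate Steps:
b(s) = √(-12 + 1/(2*s)) (b(s) = √(1/(s + s) - 12) = √(1/(2*s) - 12) = √(-12 + 1/(2*s)))
1/(T(-14, U(5/(-3))) + b(27)) = 1/(-14 + √(-48 + 2/27)/2) = 1/(-14 + √(-1294/27)/2) = 1/(-14 + (I*√3882/9)/2) = 1/(-14 + I*√3882/18)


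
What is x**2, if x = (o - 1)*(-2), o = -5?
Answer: 144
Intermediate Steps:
x = 12 (x = (-5 - 1)*(-2) = -6*(-2) = 12)
x**2 = 12**2 = 144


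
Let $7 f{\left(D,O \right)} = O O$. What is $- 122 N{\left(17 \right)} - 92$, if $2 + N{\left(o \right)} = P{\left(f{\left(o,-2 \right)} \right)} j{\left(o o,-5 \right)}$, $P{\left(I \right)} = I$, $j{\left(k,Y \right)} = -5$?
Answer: $\frac{3504}{7} \approx 500.57$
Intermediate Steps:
$f{\left(D,O \right)} = \frac{O^{2}}{7}$ ($f{\left(D,O \right)} = \frac{O O}{7} = \frac{O^{2}}{7}$)
$N{\left(o \right)} = - \frac{34}{7}$ ($N{\left(o \right)} = -2 + \frac{\left(-2\right)^{2}}{7} \left(-5\right) = -2 + \frac{1}{7} \cdot 4 \left(-5\right) = -2 + \frac{4}{7} \left(-5\right) = -2 - \frac{20}{7} = - \frac{34}{7}$)
$- 122 N{\left(17 \right)} - 92 = \left(-122\right) \left(- \frac{34}{7}\right) - 92 = \frac{4148}{7} - 92 = \frac{3504}{7}$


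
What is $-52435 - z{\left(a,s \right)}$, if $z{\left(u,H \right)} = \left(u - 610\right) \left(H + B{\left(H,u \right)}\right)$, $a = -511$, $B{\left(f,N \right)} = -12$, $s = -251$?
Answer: $-347258$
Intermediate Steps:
$z{\left(u,H \right)} = \left(-610 + u\right) \left(-12 + H\right)$ ($z{\left(u,H \right)} = \left(u - 610\right) \left(H - 12\right) = \left(-610 + u\right) \left(-12 + H\right)$)
$-52435 - z{\left(a,s \right)} = -52435 - \left(7320 - -153110 - -6132 - -128261\right) = -52435 - \left(7320 + 153110 + 6132 + 128261\right) = -52435 - 294823 = -347258$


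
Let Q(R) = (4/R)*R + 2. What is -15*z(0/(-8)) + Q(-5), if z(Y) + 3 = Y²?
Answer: 51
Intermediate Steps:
Q(R) = 6 (Q(R) = 4 + 2 = 6)
z(Y) = -3 + Y²
-15*z(0/(-8)) + Q(-5) = -15*(-3 + (0/(-8))²) + 6 = -15*(-3 + (0*(-⅛))²) + 6 = -15*(-3 + 0²) + 6 = -15*(-3 + 0) + 6 = -15*(-3) + 6 = 45 + 6 = 51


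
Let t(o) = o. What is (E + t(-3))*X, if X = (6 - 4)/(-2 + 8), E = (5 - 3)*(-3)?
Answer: -3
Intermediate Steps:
E = -6 (E = 2*(-3) = -6)
X = 1/3 (X = 2/6 = 2*(1/6) = 1/3 ≈ 0.33333)
(E + t(-3))*X = (-6 - 3)*(1/3) = -9*1/3 = -3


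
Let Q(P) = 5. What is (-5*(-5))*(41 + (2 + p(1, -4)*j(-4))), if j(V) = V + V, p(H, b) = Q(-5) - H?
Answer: 275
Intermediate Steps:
p(H, b) = 5 - H
j(V) = 2*V
(-5*(-5))*(41 + (2 + p(1, -4)*j(-4))) = (-5*(-5))*(41 + (2 + (5 - 1*1)*(2*(-4)))) = 25*(41 + (2 + (5 - 1)*(-8))) = 25*(41 + (2 + 4*(-8))) = 25*(41 + (2 - 32)) = 25*(41 - 30) = 25*11 = 275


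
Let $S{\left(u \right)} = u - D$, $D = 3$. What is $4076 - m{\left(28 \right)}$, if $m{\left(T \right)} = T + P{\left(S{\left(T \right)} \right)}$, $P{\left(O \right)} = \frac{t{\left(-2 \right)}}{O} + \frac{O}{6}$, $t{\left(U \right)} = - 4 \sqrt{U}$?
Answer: $\frac{24263}{6} + \frac{4 i \sqrt{2}}{25} \approx 4043.8 + 0.22627 i$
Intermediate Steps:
$S{\left(u \right)} = -3 + u$ ($S{\left(u \right)} = u - 3 = -3 + u$)
$P{\left(O \right)} = \frac{O}{6} - \frac{4 i \sqrt{2}}{O}$ ($P{\left(O \right)} = \frac{\left(-4\right) \sqrt{-2}}{O} + \frac{O}{6} = \frac{\left(-4\right) i \sqrt{2}}{O} + O \frac{1}{6} = \frac{\left(-4\right) i \sqrt{2}}{O} + \frac{O}{6} = - \frac{4 i \sqrt{2}}{O} + \frac{O}{6} = \frac{O}{6} - \frac{4 i \sqrt{2}}{O}$)
$m{\left(T \right)} = - \frac{1}{2} + \frac{7 T}{6} - \frac{4 i \sqrt{2}}{-3 + T}$ ($m{\left(T \right)} = T + \left(\frac{-3 + T}{6} - \frac{4 i \sqrt{2}}{-3 + T}\right) = T - \left(\frac{1}{2} - \frac{T}{6} + \frac{4 i \sqrt{2}}{-3 + T}\right) = - \frac{1}{2} + \frac{7 T}{6} - \frac{4 i \sqrt{2}}{-3 + T}$)
$4076 - m{\left(28 \right)} = 4076 - \frac{\left(-3 + 28\right) \left(-3 + 7 \cdot 28\right) - 24 i \sqrt{2}}{6 \left(-3 + 28\right)} = 4076 - \frac{25 \left(-3 + 196\right) - 24 i \sqrt{2}}{6 \cdot 25} = 4076 - \frac{1}{6} \cdot \frac{1}{25} \left(25 \cdot 193 - 24 i \sqrt{2}\right) = 4076 - \frac{1}{6} \cdot \frac{1}{25} \left(4825 - 24 i \sqrt{2}\right) = 4076 - \left(\frac{193}{6} - \frac{4 i \sqrt{2}}{25}\right) = \frac{24263}{6} + \frac{4 i \sqrt{2}}{25}$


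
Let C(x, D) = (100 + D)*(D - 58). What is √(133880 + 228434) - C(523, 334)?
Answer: -119784 + √362314 ≈ -1.1918e+5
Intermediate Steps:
C(x, D) = (-58 + D)*(100 + D) (C(x, D) = (100 + D)*(-58 + D) = (-58 + D)*(100 + D))
√(133880 + 228434) - C(523, 334) = √(133880 + 228434) - (-5800 + 334² + 42*334) = √362314 - (-5800 + 111556 + 14028) = √362314 - 1*119784 = √362314 - 119784 = -119784 + √362314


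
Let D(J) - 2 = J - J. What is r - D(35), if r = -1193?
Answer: -1195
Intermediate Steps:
D(J) = 2 (D(J) = 2 + (J - J) = 2 + 0 = 2)
r - D(35) = -1193 - 1*2 = -1193 - 2 = -1195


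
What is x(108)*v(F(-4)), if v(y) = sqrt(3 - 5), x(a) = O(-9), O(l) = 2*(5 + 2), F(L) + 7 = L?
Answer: 14*I*sqrt(2) ≈ 19.799*I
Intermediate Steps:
F(L) = -7 + L
O(l) = 14 (O(l) = 2*7 = 14)
x(a) = 14
v(y) = I*sqrt(2) (v(y) = sqrt(-2) = I*sqrt(2))
x(108)*v(F(-4)) = 14*(I*sqrt(2)) = 14*I*sqrt(2)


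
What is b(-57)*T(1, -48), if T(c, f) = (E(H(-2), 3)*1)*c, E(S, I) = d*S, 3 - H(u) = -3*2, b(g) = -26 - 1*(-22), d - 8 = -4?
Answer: -144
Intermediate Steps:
d = 4 (d = 8 - 4 = 4)
b(g) = -4 (b(g) = -26 + 22 = -4)
H(u) = 9 (H(u) = 3 - (-3)*2 = 3 - 1*(-6) = 3 + 6 = 9)
E(S, I) = 4*S
T(c, f) = 36*c (T(c, f) = ((4*9)*1)*c = (36*1)*c = 36*c)
b(-57)*T(1, -48) = -144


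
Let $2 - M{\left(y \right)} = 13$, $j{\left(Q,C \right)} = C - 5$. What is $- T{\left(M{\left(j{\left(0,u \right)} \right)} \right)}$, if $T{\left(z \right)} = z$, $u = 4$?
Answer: $11$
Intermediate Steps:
$j{\left(Q,C \right)} = -5 + C$
$M{\left(y \right)} = -11$ ($M{\left(y \right)} = 2 - 13 = -11$)
$- T{\left(M{\left(j{\left(0,u \right)} \right)} \right)} = \left(-1\right) \left(-11\right) = 11$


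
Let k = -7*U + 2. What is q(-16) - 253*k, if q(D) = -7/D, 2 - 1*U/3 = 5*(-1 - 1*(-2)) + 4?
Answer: -603145/16 ≈ -37697.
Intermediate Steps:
U = -21 (U = 6 - 3*(5*(-1 - 1*(-2)) + 4) = 6 - 3*(5*(-1 + 2) + 4) = 6 - 3*(5*1 + 4) = 6 - 3*(5 + 4) = 6 - 3*9 = 6 - 27 = -21)
k = 149 (k = -7*(-21) + 2 = 147 + 2 = 149)
q(-16) - 253*k = -7/(-16) - 253*149 = -7*(-1/16) - 37697 = 7/16 - 37697 = -603145/16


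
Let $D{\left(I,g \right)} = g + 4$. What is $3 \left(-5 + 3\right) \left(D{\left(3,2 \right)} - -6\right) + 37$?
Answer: $-35$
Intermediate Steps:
$D{\left(I,g \right)} = 4 + g$
$3 \left(-5 + 3\right) \left(D{\left(3,2 \right)} - -6\right) + 37 = 3 \left(-5 + 3\right) \left(\left(4 + 2\right) - -6\right) + 37 = 3 \left(-2\right) \left(6 + 6\right) + 37 = \left(-6\right) 12 + 37 = -72 + 37 = -35$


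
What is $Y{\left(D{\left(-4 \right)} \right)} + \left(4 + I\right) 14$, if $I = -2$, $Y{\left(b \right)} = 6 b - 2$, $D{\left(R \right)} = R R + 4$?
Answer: $146$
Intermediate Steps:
$D{\left(R \right)} = 4 + R^{2}$ ($D{\left(R \right)} = R^{2} + 4 = 4 + R^{2}$)
$Y{\left(b \right)} = -2 + 6 b$
$Y{\left(D{\left(-4 \right)} \right)} + \left(4 + I\right) 14 = \left(-2 + 6 \left(4 + \left(-4\right)^{2}\right)\right) + \left(4 - 2\right) 14 = \left(-2 + 6 \left(4 + 16\right)\right) + 2 \cdot 14 = \left(-2 + 6 \cdot 20\right) + 28 = \left(-2 + 120\right) + 28 = 118 + 28 = 146$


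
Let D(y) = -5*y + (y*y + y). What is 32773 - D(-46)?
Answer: 30473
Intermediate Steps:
D(y) = y² - 4*y (D(y) = -5*y + (y² + y) = -5*y + (y + y²) = y² - 4*y)
32773 - D(-46) = 32773 - (-46)*(-4 - 46) = 32773 - (-46)*(-50) = 32773 - 1*2300 = 32773 - 2300 = 30473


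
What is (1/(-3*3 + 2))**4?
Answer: 1/2401 ≈ 0.00041649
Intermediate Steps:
(1/(-3*3 + 2))**4 = (1/(-9 + 2))**4 = (1/(-7))**4 = (-1/7)**4 = 1/2401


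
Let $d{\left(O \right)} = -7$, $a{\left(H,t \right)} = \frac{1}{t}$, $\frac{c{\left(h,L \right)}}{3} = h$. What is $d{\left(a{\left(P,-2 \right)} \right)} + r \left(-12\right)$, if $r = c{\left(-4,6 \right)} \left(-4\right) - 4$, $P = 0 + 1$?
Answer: $-535$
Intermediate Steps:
$c{\left(h,L \right)} = 3 h$
$P = 1$
$r = 44$ ($r = 3 \left(-4\right) \left(-4\right) - 4 = \left(-12\right) \left(-4\right) - 4 = 48 - 4 = 44$)
$d{\left(a{\left(P,-2 \right)} \right)} + r \left(-12\right) = -7 + 44 \left(-12\right) = -7 - 528 = -535$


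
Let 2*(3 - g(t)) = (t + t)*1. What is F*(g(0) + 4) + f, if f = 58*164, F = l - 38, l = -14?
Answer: 9148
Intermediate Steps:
g(t) = 3 - t (g(t) = 3 - (t + t)/2 = 3 - 2*t/2 = 3 - t)
F = -52 (F = -14 - 38 = -52)
f = 9512
F*(g(0) + 4) + f = -52*((3 - 1*0) + 4) + 9512 = -52*((3 + 0) + 4) + 9512 = -52*(3 + 4) + 9512 = -52*7 + 9512 = -364 + 9512 = 9148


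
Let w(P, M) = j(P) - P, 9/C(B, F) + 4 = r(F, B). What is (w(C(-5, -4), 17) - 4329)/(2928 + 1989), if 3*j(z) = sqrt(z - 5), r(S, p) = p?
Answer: -4328/4917 + I*sqrt(6)/14751 ≈ -0.88021 + 0.00016606*I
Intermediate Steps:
j(z) = sqrt(-5 + z)/3 (j(z) = sqrt(z - 5)/3 = sqrt(-5 + z)/3)
C(B, F) = 9/(-4 + B)
w(P, M) = -P + sqrt(-5 + P)/3 (w(P, M) = sqrt(-5 + P)/3 - P = -P + sqrt(-5 + P)/3)
(w(C(-5, -4), 17) - 4329)/(2928 + 1989) = ((-9/(-4 - 5) + sqrt(-5 + 9/(-4 - 5))/3) - 4329)/(2928 + 1989) = ((-9/(-9) + sqrt(-5 + 9/(-9))/3) - 4329)/4917 = ((-9*(-1)/9 + sqrt(-5 + 9*(-1/9))/3) - 4329)*(1/4917) = ((-1*(-1) + sqrt(-5 - 1)/3) - 4329)*(1/4917) = ((1 + sqrt(-6)/3) - 4329)*(1/4917) = ((1 + (I*sqrt(6))/3) - 4329)*(1/4917) = ((1 + I*sqrt(6)/3) - 4329)*(1/4917) = (-4328 + I*sqrt(6)/3)*(1/4917) = -4328/4917 + I*sqrt(6)/14751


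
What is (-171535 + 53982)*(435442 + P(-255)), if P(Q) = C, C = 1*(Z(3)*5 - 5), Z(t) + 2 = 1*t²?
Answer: -51191040016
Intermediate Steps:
Z(t) = -2 + t² (Z(t) = -2 + 1*t² = -2 + t²)
C = 30 (C = 1*((-2 + 3²)*5 - 5) = 1*((-2 + 9)*5 - 5) = 1*(7*5 - 5) = 1*(35 - 5) = 1*30 = 30)
P(Q) = 30
(-171535 + 53982)*(435442 + P(-255)) = (-171535 + 53982)*(435442 + 30) = -117553*435472 = -51191040016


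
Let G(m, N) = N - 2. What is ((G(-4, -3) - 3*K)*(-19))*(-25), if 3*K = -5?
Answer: 0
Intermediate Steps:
G(m, N) = -2 + N
K = -5/3 (K = (1/3)*(-5) = -5/3 ≈ -1.6667)
((G(-4, -3) - 3*K)*(-19))*(-25) = (((-2 - 3) - 3*(-5/3))*(-19))*(-25) = ((-5 + 5)*(-19))*(-25) = (0*(-19))*(-25) = 0*(-25) = 0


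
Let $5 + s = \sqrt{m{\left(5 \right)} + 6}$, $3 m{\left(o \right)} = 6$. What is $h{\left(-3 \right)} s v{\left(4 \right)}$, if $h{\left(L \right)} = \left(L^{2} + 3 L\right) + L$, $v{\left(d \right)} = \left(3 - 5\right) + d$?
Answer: $30 - 12 \sqrt{2} \approx 13.029$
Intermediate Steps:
$m{\left(o \right)} = 2$ ($m{\left(o \right)} = \frac{1}{3} \cdot 6 = 2$)
$v{\left(d \right)} = -2 + d$
$h{\left(L \right)} = L^{2} + 4 L$
$s = -5 + 2 \sqrt{2}$ ($s = -5 + \sqrt{2 + 6} = -5 + \sqrt{8} = -5 + 2 \sqrt{2} \approx -2.1716$)
$h{\left(-3 \right)} s v{\left(4 \right)} = - 3 \left(4 - 3\right) \left(-5 + 2 \sqrt{2}\right) \left(-2 + 4\right) = \left(-3\right) 1 \left(-5 + 2 \sqrt{2}\right) 2 = - 3 \left(-5 + 2 \sqrt{2}\right) 2 = \left(15 - 6 \sqrt{2}\right) 2 = 30 - 12 \sqrt{2}$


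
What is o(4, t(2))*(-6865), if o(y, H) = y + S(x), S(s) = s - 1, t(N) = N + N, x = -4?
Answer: 6865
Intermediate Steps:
t(N) = 2*N
S(s) = -1 + s
o(y, H) = -5 + y (o(y, H) = y + (-1 - 4) = y - 5 = -5 + y)
o(4, t(2))*(-6865) = (-5 + 4)*(-6865) = -1*(-6865) = 6865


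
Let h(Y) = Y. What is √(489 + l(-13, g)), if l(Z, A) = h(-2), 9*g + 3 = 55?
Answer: √487 ≈ 22.068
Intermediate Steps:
g = 52/9 (g = -⅓ + (⅑)*55 = -⅓ + 55/9 = 52/9 ≈ 5.7778)
l(Z, A) = -2
√(489 + l(-13, g)) = √(489 - 2) = √487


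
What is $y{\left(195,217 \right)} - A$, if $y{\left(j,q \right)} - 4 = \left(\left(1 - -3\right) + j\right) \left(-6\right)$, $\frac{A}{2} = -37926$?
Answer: $74662$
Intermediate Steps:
$A = -75852$ ($A = 2 \left(-37926\right) = -75852$)
$y{\left(j,q \right)} = -20 - 6 j$ ($y{\left(j,q \right)} = 4 + \left(\left(1 - -3\right) + j\right) \left(-6\right) = 4 + \left(\left(1 + 3\right) + j\right) \left(-6\right) = 4 + \left(4 + j\right) \left(-6\right) = 4 - \left(24 + 6 j\right) = -20 - 6 j$)
$y{\left(195,217 \right)} - A = \left(-20 - 1170\right) - -75852 = \left(-20 - 1170\right) + 75852 = -1190 + 75852 = 74662$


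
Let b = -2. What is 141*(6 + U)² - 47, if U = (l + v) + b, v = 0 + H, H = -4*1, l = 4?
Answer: 2209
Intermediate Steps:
H = -4
v = -4 (v = 0 - 4 = -4)
U = -2 (U = (4 - 4) - 2 = 0 - 2 = -2)
141*(6 + U)² - 47 = 141*(6 - 2)² - 47 = 141*4² - 47 = 141*16 - 47 = 2256 - 47 = 2209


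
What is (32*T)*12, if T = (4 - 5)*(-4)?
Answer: 1536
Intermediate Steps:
T = 4 (T = -1*(-4) = 4)
(32*T)*12 = (32*4)*12 = 128*12 = 1536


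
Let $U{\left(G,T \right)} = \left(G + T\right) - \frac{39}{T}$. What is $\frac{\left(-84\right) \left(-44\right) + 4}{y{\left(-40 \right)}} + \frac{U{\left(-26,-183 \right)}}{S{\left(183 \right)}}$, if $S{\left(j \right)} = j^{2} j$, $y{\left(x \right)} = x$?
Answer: $- \frac{69160001267}{747675414} \approx -92.5$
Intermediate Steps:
$U{\left(G,T \right)} = G + T - \frac{39}{T}$
$S{\left(j \right)} = j^{3}$
$\frac{\left(-84\right) \left(-44\right) + 4}{y{\left(-40 \right)}} + \frac{U{\left(-26,-183 \right)}}{S{\left(183 \right)}} = \frac{\left(-84\right) \left(-44\right) + 4}{-40} + \frac{-26 - 183 - \frac{39}{-183}}{183^{3}} = \left(3696 + 4\right) \left(- \frac{1}{40}\right) + \frac{-26 - 183 - - \frac{13}{61}}{6128487} = 3700 \left(- \frac{1}{40}\right) + \left(-26 - 183 + \frac{13}{61}\right) \frac{1}{6128487} = - \frac{185}{2} - \frac{12736}{373837707} = - \frac{69160001267}{747675414}$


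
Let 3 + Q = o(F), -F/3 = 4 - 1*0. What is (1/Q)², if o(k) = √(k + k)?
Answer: I/(3*(-5*I + 4*√6)) ≈ -0.013774 + 0.026992*I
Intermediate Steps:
F = -12 (F = -3*(4 - 1*0) = -3*(4 + 0) = -3*4 = -12)
o(k) = √2*√k (o(k) = √(2*k) = √2*√k)
Q = -3 + 2*I*√6 (Q = -3 + √2*√(-12) = -3 + √2*(2*I*√3) = -3 + 2*I*√6 ≈ -3.0 + 4.899*I)
(1/Q)² = (1/(-3 + 2*I*√6))² = (-3 + 2*I*√6)⁻²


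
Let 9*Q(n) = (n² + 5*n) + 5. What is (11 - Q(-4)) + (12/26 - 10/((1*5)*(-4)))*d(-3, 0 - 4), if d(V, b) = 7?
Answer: 4123/234 ≈ 17.620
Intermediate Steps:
Q(n) = 5/9 + n²/9 + 5*n/9 (Q(n) = ((n² + 5*n) + 5)/9 = (5 + n² + 5*n)/9 = 5/9 + n²/9 + 5*n/9)
(11 - Q(-4)) + (12/26 - 10/((1*5)*(-4)))*d(-3, 0 - 4) = (11 - (5/9 + (⅑)*(-4)² + (5/9)*(-4))) + (12/26 - 10/((1*5)*(-4)))*7 = (11 - (5/9 + (⅑)*16 - 20/9)) + (12*(1/26) - 10/(5*(-4)))*7 = (11 - (5/9 + 16/9 - 20/9)) + (6/13 - 10/(-20))*7 = (11 - 1*⅑) + (6/13 - 10*(-1/20))*7 = (11 - ⅑) + (6/13 + ½)*7 = 98/9 + (25/26)*7 = 98/9 + 175/26 = 4123/234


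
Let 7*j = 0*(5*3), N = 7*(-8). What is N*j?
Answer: 0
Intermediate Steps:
N = -56
j = 0 (j = (0*(5*3))/7 = (0*15)/7 = (⅐)*0 = 0)
N*j = -56*0 = 0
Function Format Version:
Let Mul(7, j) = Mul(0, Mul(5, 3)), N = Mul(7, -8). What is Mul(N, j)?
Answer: 0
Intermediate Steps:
N = -56
j = 0 (j = Mul(Rational(1, 7), Mul(0, Mul(5, 3))) = Mul(Rational(1, 7), Mul(0, 15)) = Mul(Rational(1, 7), 0) = 0)
Mul(N, j) = Mul(-56, 0) = 0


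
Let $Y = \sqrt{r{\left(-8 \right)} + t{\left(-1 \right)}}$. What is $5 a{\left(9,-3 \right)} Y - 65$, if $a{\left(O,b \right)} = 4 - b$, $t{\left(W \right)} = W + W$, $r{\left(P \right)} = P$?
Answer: $-65 + 35 i \sqrt{10} \approx -65.0 + 110.68 i$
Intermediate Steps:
$t{\left(W \right)} = 2 W$
$Y = i \sqrt{10}$ ($Y = \sqrt{-8 + 2 \left(-1\right)} = \sqrt{-8 - 2} = \sqrt{-10} = i \sqrt{10} \approx 3.1623 i$)
$5 a{\left(9,-3 \right)} Y - 65 = 5 \left(4 - -3\right) i \sqrt{10} - 65 = 5 \left(4 + 3\right) i \sqrt{10} - 65 = 5 \cdot 7 i \sqrt{10} - 65 = 35 i \sqrt{10} - 65 = -65 + 35 i \sqrt{10}$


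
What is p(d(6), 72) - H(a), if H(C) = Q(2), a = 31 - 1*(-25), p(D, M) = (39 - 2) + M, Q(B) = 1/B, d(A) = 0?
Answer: 217/2 ≈ 108.50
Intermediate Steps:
p(D, M) = 37 + M
a = 56 (a = 31 + 25 = 56)
H(C) = ½ (H(C) = 1/2 = ½)
p(d(6), 72) - H(a) = (37 + 72) - 1*½ = 109 - ½ = 217/2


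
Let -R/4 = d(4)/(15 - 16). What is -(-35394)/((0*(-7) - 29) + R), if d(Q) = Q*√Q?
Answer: 11798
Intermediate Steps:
d(Q) = Q^(3/2)
R = 32 (R = -4*4^(3/2)/(15 - 16) = -32/(-1) = -32*(-1) = -4*(-8) = 32)
-(-35394)/((0*(-7) - 29) + R) = -(-35394)/((0*(-7) - 29) + 32) = -(-35394)/((0 - 29) + 32) = -(-35394)/(-29 + 32) = -(-35394)/3 = -5899*(-2) = 11798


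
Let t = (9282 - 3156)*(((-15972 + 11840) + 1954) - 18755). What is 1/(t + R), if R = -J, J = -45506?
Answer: -1/128190052 ≈ -7.8009e-9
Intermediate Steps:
R = 45506 (R = -1*(-45506) = 45506)
t = -128235558 (t = 6126*((-4132 + 1954) - 18755) = 6126*(-2178 - 18755) = 6126*(-20933) = -128235558)
1/(t + R) = 1/(-128235558 + 45506) = 1/(-128190052) = -1/128190052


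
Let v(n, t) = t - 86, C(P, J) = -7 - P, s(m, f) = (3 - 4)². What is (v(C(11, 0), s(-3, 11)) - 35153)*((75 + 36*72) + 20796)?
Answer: -826789194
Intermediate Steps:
s(m, f) = 1 (s(m, f) = (-1)² = 1)
v(n, t) = -86 + t
(v(C(11, 0), s(-3, 11)) - 35153)*((75 + 36*72) + 20796) = ((-86 + 1) - 35153)*((75 + 36*72) + 20796) = (-85 - 35153)*((75 + 2592) + 20796) = -35238*(2667 + 20796) = -35238*23463 = -826789194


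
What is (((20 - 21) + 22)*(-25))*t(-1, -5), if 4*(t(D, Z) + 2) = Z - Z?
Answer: 1050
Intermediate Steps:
t(D, Z) = -2 (t(D, Z) = -2 + (Z - Z)/4 = -2 + (¼)*0 = -2 + 0 = -2)
(((20 - 21) + 22)*(-25))*t(-1, -5) = (((20 - 21) + 22)*(-25))*(-2) = ((-1 + 22)*(-25))*(-2) = (21*(-25))*(-2) = -525*(-2) = 1050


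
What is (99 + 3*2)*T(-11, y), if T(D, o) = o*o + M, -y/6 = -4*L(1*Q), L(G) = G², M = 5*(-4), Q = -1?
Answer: 58380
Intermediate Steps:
M = -20
y = 24 (y = -(-24)*(1*(-1))² = -(-24)*(-1)² = -(-24) = -6*(-4) = 24)
T(D, o) = -20 + o² (T(D, o) = o*o - 20 = o² - 20 = -20 + o²)
(99 + 3*2)*T(-11, y) = (99 + 3*2)*(-20 + 24²) = (99 + 6)*(-20 + 576) = 105*556 = 58380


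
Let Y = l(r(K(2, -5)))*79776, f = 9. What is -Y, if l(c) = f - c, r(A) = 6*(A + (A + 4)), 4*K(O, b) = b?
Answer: 0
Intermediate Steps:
K(O, b) = b/4
r(A) = 24 + 12*A (r(A) = 6*(A + (4 + A)) = 6*(4 + 2*A) = 24 + 12*A)
l(c) = 9 - c
Y = 0 (Y = (9 - (24 + 12*((1/4)*(-5))))*79776 = (9 - (24 + 12*(-5/4)))*79776 = (9 - (24 - 15))*79776 = (9 - 1*9)*79776 = (9 - 9)*79776 = 0*79776 = 0)
-Y = -1*0 = 0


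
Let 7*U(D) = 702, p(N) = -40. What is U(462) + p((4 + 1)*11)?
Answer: 422/7 ≈ 60.286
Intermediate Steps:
U(D) = 702/7 (U(D) = (⅐)*702 = 702/7)
U(462) + p((4 + 1)*11) = 702/7 - 40 = 422/7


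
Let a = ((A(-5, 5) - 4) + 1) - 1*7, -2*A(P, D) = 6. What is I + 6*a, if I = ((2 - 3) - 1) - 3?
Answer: -83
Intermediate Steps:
A(P, D) = -3 (A(P, D) = -1/2*6 = -3)
I = -5 (I = (-1 - 1) - 3 = -2 - 3 = -5)
a = -13 (a = ((-3 - 4) + 1) - 1*7 = (-7 + 1) - 7 = -6 - 7 = -13)
I + 6*a = -5 + 6*(-13) = -5 - 78 = -83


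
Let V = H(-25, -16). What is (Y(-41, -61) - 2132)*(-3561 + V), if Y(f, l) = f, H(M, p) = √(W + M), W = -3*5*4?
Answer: 7738053 - 2173*I*√85 ≈ 7.7381e+6 - 20034.0*I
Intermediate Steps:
W = -60 (W = -15*4 = -60)
H(M, p) = √(-60 + M)
V = I*√85 (V = √(-60 - 25) = √(-85) = I*√85 ≈ 9.2195*I)
(Y(-41, -61) - 2132)*(-3561 + V) = (-41 - 2132)*(-3561 + I*√85) = -2173*(-3561 + I*√85) = 7738053 - 2173*I*√85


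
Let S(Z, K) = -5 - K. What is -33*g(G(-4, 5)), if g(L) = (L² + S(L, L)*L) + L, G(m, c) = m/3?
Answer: -176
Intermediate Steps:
G(m, c) = m/3 (G(m, c) = m*(⅓) = m/3)
g(L) = L + L² + L*(-5 - L) (g(L) = (L² + (-5 - L)*L) + L = (L² + L*(-5 - L)) + L = L + L² + L*(-5 - L))
-33*g(G(-4, 5)) = -(-132)*(⅓)*(-4) = -(-132)*(-4)/3 = -33*16/3 = -176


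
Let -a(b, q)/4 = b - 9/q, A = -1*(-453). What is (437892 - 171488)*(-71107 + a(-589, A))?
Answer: -2765643555156/151 ≈ -1.8316e+10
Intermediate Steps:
A = 453
a(b, q) = -4*b + 36/q (a(b, q) = -4*(b - 9/q) = -4*b + 36/q)
(437892 - 171488)*(-71107 + a(-589, A)) = (437892 - 171488)*(-71107 + (-4*(-589) + 36/453)) = 266404*(-71107 + (2356 + 36*(1/453))) = 266404*(-71107 + (2356 + 12/151)) = 266404*(-71107 + 355768/151) = 266404*(-10381389/151) = -2765643555156/151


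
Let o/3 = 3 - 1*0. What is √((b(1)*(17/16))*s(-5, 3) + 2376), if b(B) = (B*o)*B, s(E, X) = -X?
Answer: 3*√4173/4 ≈ 48.449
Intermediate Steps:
o = 9 (o = 3*(3 - 1*0) = 3*(3 + 0) = 3*3 = 9)
b(B) = 9*B² (b(B) = (B*9)*B = (9*B)*B = 9*B²)
√((b(1)*(17/16))*s(-5, 3) + 2376) = √(((9*1²)*(17/16))*(-1*3) + 2376) = √(((9*1)*(17*(1/16)))*(-3) + 2376) = √((9*(17/16))*(-3) + 2376) = √((153/16)*(-3) + 2376) = √(-459/16 + 2376) = √(37557/16) = 3*√4173/4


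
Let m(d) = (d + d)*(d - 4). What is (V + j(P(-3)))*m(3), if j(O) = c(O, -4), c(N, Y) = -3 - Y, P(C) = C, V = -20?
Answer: 114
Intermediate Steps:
m(d) = 2*d*(-4 + d) (m(d) = (2*d)*(-4 + d) = 2*d*(-4 + d))
j(O) = 1 (j(O) = -3 - 1*(-4) = -3 + 4 = 1)
(V + j(P(-3)))*m(3) = (-20 + 1)*(2*3*(-4 + 3)) = -38*3*(-1) = -19*(-6) = 114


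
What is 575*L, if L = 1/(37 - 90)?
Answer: -575/53 ≈ -10.849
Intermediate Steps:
L = -1/53 (L = 1/(-53) = -1/53 ≈ -0.018868)
575*L = 575*(-1/53) = -575/53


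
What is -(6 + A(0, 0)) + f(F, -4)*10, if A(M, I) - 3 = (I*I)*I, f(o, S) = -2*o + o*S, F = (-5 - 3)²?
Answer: -3849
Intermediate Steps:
F = 64 (F = (-8)² = 64)
f(o, S) = -2*o + S*o
A(M, I) = 3 + I³ (A(M, I) = 3 + (I*I)*I = 3 + I²*I = 3 + I³)
-(6 + A(0, 0)) + f(F, -4)*10 = -(6 + (3 + 0³)) + (64*(-2 - 4))*10 = -(6 + (3 + 0)) + (64*(-6))*10 = -(6 + 3) - 384*10 = -1*9 - 3840 = -9 - 3840 = -3849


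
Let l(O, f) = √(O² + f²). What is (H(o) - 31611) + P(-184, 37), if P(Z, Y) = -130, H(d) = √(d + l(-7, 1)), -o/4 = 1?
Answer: -31741 + √(-4 + 5*√2) ≈ -31739.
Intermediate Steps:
o = -4 (o = -4*1 = -4)
H(d) = √(d + 5*√2) (H(d) = √(d + √((-7)² + 1²)) = √(d + √(49 + 1)) = √(d + √50) = √(d + 5*√2))
(H(o) - 31611) + P(-184, 37) = (√(-4 + 5*√2) - 31611) - 130 = (-31611 + √(-4 + 5*√2)) - 130 = -31741 + √(-4 + 5*√2)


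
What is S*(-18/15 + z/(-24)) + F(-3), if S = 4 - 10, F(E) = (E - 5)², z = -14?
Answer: 677/10 ≈ 67.700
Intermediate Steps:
F(E) = (-5 + E)²
S = -6
S*(-18/15 + z/(-24)) + F(-3) = -6*(-18/15 - 14/(-24)) + (-5 - 3)² = -6*(-18*1/15 - 14*(-1/24)) + (-8)² = -6*(-6/5 + 7/12) + 64 = -6*(-37/60) + 64 = 37/10 + 64 = 677/10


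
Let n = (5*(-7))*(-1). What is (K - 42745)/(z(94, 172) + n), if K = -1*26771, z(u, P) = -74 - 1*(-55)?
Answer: -17379/4 ≈ -4344.8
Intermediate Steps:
z(u, P) = -19 (z(u, P) = -74 + 55 = -19)
n = 35 (n = -35*(-1) = 35)
K = -26771
(K - 42745)/(z(94, 172) + n) = (-26771 - 42745)/(-19 + 35) = -69516/16 = -69516*1/16 = -17379/4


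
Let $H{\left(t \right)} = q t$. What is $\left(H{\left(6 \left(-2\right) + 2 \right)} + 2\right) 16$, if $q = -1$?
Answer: $192$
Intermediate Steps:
$H{\left(t \right)} = - t$
$\left(H{\left(6 \left(-2\right) + 2 \right)} + 2\right) 16 = \left(- (6 \left(-2\right) + 2) + 2\right) 16 = \left(- (-12 + 2) + 2\right) 16 = \left(\left(-1\right) \left(-10\right) + 2\right) 16 = \left(10 + 2\right) 16 = 12 \cdot 16 = 192$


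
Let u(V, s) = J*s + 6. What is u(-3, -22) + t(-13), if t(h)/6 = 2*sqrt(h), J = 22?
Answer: -478 + 12*I*sqrt(13) ≈ -478.0 + 43.267*I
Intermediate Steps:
u(V, s) = 6 + 22*s (u(V, s) = 22*s + 6 = 6 + 22*s)
t(h) = 12*sqrt(h) (t(h) = 6*(2*sqrt(h)) = 12*sqrt(h))
u(-3, -22) + t(-13) = (6 + 22*(-22)) + 12*sqrt(-13) = (6 - 484) + 12*(I*sqrt(13)) = -478 + 12*I*sqrt(13)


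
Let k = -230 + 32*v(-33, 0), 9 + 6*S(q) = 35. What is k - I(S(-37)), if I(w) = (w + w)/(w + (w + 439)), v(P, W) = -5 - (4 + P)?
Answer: 722508/1343 ≈ 537.98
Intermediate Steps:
v(P, W) = -9 - P (v(P, W) = -5 + (-4 - P) = -9 - P)
S(q) = 13/3 (S(q) = -3/2 + (⅙)*35 = -3/2 + 35/6 = 13/3)
I(w) = 2*w/(439 + 2*w) (I(w) = (2*w)/(w + (439 + w)) = (2*w)/(439 + 2*w) = 2*w/(439 + 2*w))
k = 538 (k = -230 + 32*(-9 - 1*(-33)) = -230 + 32*(-9 + 33) = -230 + 32*24 = -230 + 768 = 538)
k - I(S(-37)) = 538 - 2*13/(3*(439 + 2*(13/3))) = 538 - 2*13/(3*(439 + 26/3)) = 538 - 2*13/(3*1343/3) = 538 - 2*13*3/(3*1343) = 538 - 1*26/1343 = 538 - 26/1343 = 722508/1343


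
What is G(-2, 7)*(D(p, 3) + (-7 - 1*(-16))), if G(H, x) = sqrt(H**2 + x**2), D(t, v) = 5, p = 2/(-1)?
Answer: 14*sqrt(53) ≈ 101.92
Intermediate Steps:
p = -2 (p = 2*(-1) = -2)
G(-2, 7)*(D(p, 3) + (-7 - 1*(-16))) = sqrt((-2)**2 + 7**2)*(5 + (-7 - 1*(-16))) = sqrt(4 + 49)*(5 + (-7 + 16)) = sqrt(53)*(5 + 9) = sqrt(53)*14 = 14*sqrt(53)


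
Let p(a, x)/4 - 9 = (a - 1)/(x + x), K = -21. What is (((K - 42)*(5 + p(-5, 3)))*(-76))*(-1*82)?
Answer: -14526792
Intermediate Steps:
p(a, x) = 36 + 2*(-1 + a)/x (p(a, x) = 36 + 4*((a - 1)/(x + x)) = 36 + 4*((-1 + a)/((2*x))) = 36 + 4*((-1 + a)*(1/(2*x))) = 36 + 4*((-1 + a)/(2*x)) = 36 + 2*(-1 + a)/x)
(((K - 42)*(5 + p(-5, 3)))*(-76))*(-1*82) = (((-21 - 42)*(5 + 2*(-1 - 5 + 18*3)/3))*(-76))*(-1*82) = (-63*(5 + 2*(1/3)*(-1 - 5 + 54))*(-76))*(-82) = (-63*(5 + 2*(1/3)*48)*(-76))*(-82) = (-63*(5 + 32)*(-76))*(-82) = (-63*37*(-76))*(-82) = -2331*(-76)*(-82) = 177156*(-82) = -14526792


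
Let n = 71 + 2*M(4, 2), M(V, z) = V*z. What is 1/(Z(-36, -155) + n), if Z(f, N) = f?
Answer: 1/51 ≈ 0.019608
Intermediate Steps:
n = 87 (n = 71 + 2*(4*2) = 71 + 2*8 = 71 + 16 = 87)
1/(Z(-36, -155) + n) = 1/(-36 + 87) = 1/51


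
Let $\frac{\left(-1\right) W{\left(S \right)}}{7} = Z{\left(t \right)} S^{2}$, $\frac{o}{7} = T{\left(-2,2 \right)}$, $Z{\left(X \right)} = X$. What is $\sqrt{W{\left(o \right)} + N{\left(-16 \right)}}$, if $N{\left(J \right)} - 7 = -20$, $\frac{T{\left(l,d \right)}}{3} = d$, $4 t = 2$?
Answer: $i \sqrt{6187} \approx 78.657 i$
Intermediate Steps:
$t = \frac{1}{2}$ ($t = \frac{1}{4} \cdot 2 = \frac{1}{2} \approx 0.5$)
$T{\left(l,d \right)} = 3 d$
$N{\left(J \right)} = -13$ ($N{\left(J \right)} = 7 - 20 = -13$)
$o = 42$ ($o = 7 \cdot 3 \cdot 2 = 7 \cdot 6 = 42$)
$W{\left(S \right)} = - \frac{7 S^{2}}{2}$ ($W{\left(S \right)} = - 7 \frac{S^{2}}{2} = - \frac{7 S^{2}}{2}$)
$\sqrt{W{\left(o \right)} + N{\left(-16 \right)}} = \sqrt{- \frac{7 \cdot 42^{2}}{2} - 13} = \sqrt{\left(- \frac{7}{2}\right) 1764 - 13} = \sqrt{-6174 - 13} = \sqrt{-6187} = i \sqrt{6187}$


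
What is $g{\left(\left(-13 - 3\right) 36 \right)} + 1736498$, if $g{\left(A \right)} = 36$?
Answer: $1736534$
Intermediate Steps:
$g{\left(\left(-13 - 3\right) 36 \right)} + 1736498 = 36 + 1736498 = 1736534$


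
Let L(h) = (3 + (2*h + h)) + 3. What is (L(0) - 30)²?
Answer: 576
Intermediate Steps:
L(h) = 6 + 3*h (L(h) = (3 + 3*h) + 3 = 6 + 3*h)
(L(0) - 30)² = ((6 + 3*0) - 30)² = ((6 + 0) - 30)² = (6 - 30)² = (-24)² = 576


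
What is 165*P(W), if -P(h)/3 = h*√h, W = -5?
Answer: 2475*I*√5 ≈ 5534.3*I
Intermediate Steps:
P(h) = -3*h^(3/2) (P(h) = -3*h*√h = -3*h^(3/2))
165*P(W) = 165*(-(-15)*I*√5) = 165*(15*I*√5) = 2475*I*√5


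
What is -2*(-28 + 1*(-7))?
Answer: 70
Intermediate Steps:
-2*(-28 + 1*(-7)) = -2*(-28 - 7) = -2*(-35) = 70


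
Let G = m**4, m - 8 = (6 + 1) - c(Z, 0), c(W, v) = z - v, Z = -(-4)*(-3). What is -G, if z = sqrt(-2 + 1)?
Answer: -49276 + 13440*I ≈ -49276.0 + 13440.0*I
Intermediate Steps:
Z = -12 (Z = -1*12 = -12)
z = I (z = sqrt(-1) = I ≈ 1.0*I)
c(W, v) = I - v
m = 15 - I (m = 8 + ((6 + 1) - (I - 1*0)) = 8 + (7 - (I + 0)) = 8 + (7 - I) = 15 - I ≈ 15.0 - 1.0*I)
G = (15 - I)**4 ≈ 49276.0 - 13440.0*I
-G = -(15 - I)**4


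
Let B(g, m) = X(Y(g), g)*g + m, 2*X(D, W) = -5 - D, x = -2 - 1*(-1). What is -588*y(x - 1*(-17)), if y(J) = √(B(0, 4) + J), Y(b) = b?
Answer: -1176*√5 ≈ -2629.6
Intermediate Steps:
x = -1 (x = -2 + 1 = -1)
X(D, W) = -5/2 - D/2 (X(D, W) = (-5 - D)/2 = -5/2 - D/2)
B(g, m) = m + g*(-5/2 - g/2) (B(g, m) = (-5/2 - g/2)*g + m = g*(-5/2 - g/2) + m = m + g*(-5/2 - g/2))
y(J) = √(4 + J) (y(J) = √((4 - ½*0*(5 + 0)) + J) = √((4 - ½*0*5) + J) = √((4 + 0) + J) = √(4 + J))
-588*y(x - 1*(-17)) = -588*√(4 + (-1 - 1*(-17))) = -588*√(4 + (-1 + 17)) = -588*√(4 + 16) = -1176*√5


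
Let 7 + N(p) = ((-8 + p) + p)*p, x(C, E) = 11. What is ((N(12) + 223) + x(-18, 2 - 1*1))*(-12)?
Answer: -5028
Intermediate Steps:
N(p) = -7 + p*(-8 + 2*p) (N(p) = -7 + ((-8 + p) + p)*p = -7 + (-8 + 2*p)*p = -7 + p*(-8 + 2*p))
((N(12) + 223) + x(-18, 2 - 1*1))*(-12) = (((-7 - 8*12 + 2*12**2) + 223) + 11)*(-12) = (((-7 - 96 + 2*144) + 223) + 11)*(-12) = (((-7 - 96 + 288) + 223) + 11)*(-12) = ((185 + 223) + 11)*(-12) = (408 + 11)*(-12) = 419*(-12) = -5028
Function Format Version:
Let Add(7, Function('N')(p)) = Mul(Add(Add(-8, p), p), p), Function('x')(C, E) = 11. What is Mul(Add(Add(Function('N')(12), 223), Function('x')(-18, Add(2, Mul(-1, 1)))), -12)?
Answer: -5028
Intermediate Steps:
Function('N')(p) = Add(-7, Mul(p, Add(-8, Mul(2, p)))) (Function('N')(p) = Add(-7, Mul(Add(Add(-8, p), p), p)) = Add(-7, Mul(Add(-8, Mul(2, p)), p)) = Add(-7, Mul(p, Add(-8, Mul(2, p)))))
Mul(Add(Add(Function('N')(12), 223), Function('x')(-18, Add(2, Mul(-1, 1)))), -12) = Mul(Add(Add(Add(-7, Mul(-8, 12), Mul(2, Pow(12, 2))), 223), 11), -12) = Mul(Add(Add(Add(-7, -96, Mul(2, 144)), 223), 11), -12) = Mul(Add(Add(Add(-7, -96, 288), 223), 11), -12) = Mul(Add(Add(185, 223), 11), -12) = Mul(Add(408, 11), -12) = Mul(419, -12) = -5028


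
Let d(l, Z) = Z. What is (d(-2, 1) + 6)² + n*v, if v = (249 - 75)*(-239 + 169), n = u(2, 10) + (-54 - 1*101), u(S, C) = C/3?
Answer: 1847349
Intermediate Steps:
u(S, C) = C/3 (u(S, C) = C*(⅓) = C/3)
n = -455/3 (n = (⅓)*10 + (-54 - 1*101) = 10/3 + (-54 - 101) = 10/3 - 155 = -455/3 ≈ -151.67)
v = -12180 (v = 174*(-70) = -12180)
(d(-2, 1) + 6)² + n*v = (1 + 6)² - 455/3*(-12180) = 7² + 1847300 = 49 + 1847300 = 1847349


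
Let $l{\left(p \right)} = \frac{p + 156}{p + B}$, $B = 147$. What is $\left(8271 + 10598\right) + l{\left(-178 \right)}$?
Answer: $\frac{584961}{31} \approx 18870.0$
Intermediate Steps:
$l{\left(p \right)} = \frac{156 + p}{147 + p}$ ($l{\left(p \right)} = \frac{p + 156}{p + 147} = \frac{156 + p}{147 + p}$)
$\left(8271 + 10598\right) + l{\left(-178 \right)} = \left(8271 + 10598\right) + \frac{156 - 178}{147 - 178} = 18869 + \frac{1}{-31} \left(-22\right) = 18869 - - \frac{22}{31} = 18869 + \frac{22}{31} = \frac{584961}{31}$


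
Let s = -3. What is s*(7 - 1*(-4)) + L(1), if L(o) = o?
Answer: -32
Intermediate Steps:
s*(7 - 1*(-4)) + L(1) = -3*(7 - 1*(-4)) + 1 = -3*(7 + 4) + 1 = -3*11 + 1 = -33 + 1 = -32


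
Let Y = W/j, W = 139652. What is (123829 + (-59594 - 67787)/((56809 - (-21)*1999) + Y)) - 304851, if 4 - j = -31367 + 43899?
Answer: -56003012720558/309369103 ≈ -1.8102e+5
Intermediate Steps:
j = -12528 (j = 4 - (-31367 + 43899) = 4 - 1*12532 = 4 - 12532 = -12528)
Y = -34913/3132 (Y = 139652/(-12528) = 139652*(-1/12528) = -34913/3132 ≈ -11.147)
(123829 + (-59594 - 67787)/((56809 - (-21)*1999) + Y)) - 304851 = (123829 + (-59594 - 67787)/((56809 - (-21)*1999) - 34913/3132)) - 304851 = (123829 - 127381/((56809 - 1*(-41979)) - 34913/3132)) - 304851 = (123829 - 127381/((56809 + 41979) - 34913/3132)) - 304851 = (123829 - 127381/(98788 - 34913/3132)) - 304851 = (123829 - 127381/309369103/3132) - 304851 = (123829 - 127381*3132/309369103) - 304851 = (123829 - 398957292/309369103) - 304851 = 38308467698095/309369103 - 304851 = -56003012720558/309369103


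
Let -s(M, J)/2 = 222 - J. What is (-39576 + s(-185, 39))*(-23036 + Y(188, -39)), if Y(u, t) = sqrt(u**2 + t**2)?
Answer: 920103912 - 39942*sqrt(36865) ≈ 9.1244e+8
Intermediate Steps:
s(M, J) = -444 + 2*J (s(M, J) = -2*(222 - J) = -444 + 2*J)
Y(u, t) = sqrt(t**2 + u**2)
(-39576 + s(-185, 39))*(-23036 + Y(188, -39)) = (-39576 + (-444 + 2*39))*(-23036 + sqrt((-39)**2 + 188**2)) = (-39576 + (-444 + 78))*(-23036 + sqrt(1521 + 35344)) = (-39576 - 366)*(-23036 + sqrt(36865)) = -39942*(-23036 + sqrt(36865)) = 920103912 - 39942*sqrt(36865)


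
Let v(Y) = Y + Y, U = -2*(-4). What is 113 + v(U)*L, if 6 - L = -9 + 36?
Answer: -223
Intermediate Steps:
U = 8
L = -21 (L = 6 - (-9 + 36) = 6 - 1*27 = 6 - 27 = -21)
v(Y) = 2*Y
113 + v(U)*L = 113 + (2*8)*(-21) = 113 + 16*(-21) = 113 - 336 = -223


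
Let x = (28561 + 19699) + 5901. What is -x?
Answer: -54161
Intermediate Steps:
x = 54161 (x = 48260 + 5901 = 54161)
-x = -1*54161 = -54161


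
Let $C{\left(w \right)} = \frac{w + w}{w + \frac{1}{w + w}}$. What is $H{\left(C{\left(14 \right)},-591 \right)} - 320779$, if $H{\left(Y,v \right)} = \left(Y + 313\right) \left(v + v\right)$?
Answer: $- \frac{90796491}{131} \approx -6.931 \cdot 10^{5}$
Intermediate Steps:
$C{\left(w \right)} = \frac{2 w}{w + \frac{1}{2 w}}$
$H{\left(Y,v \right)} = 2 v \left(313 + Y\right)$ ($H{\left(Y,v \right)} = \left(313 + Y\right) 2 v = 2 v \left(313 + Y\right)$)
$H{\left(C{\left(14 \right)},-591 \right)} - 320779 = 2 \left(-591\right) \left(313 + \frac{4 \cdot 14^{2}}{1 + 2 \cdot 14^{2}}\right) - 320779 = 2 \left(-591\right) \left(313 + 4 \cdot 196 \frac{1}{1 + 2 \cdot 196}\right) - 320779 = 2 \left(-591\right) \left(313 + 4 \cdot 196 \frac{1}{1 + 392}\right) - 320779 = 2 \left(-591\right) \left(313 + 4 \cdot 196 \cdot \frac{1}{393}\right) - 320779 = 2 \left(-591\right) \left(313 + \frac{784}{393}\right) - 320779 = 2 \left(-591\right) \frac{123793}{393} - 320779 = - \frac{48774442}{131} - 320779 = - \frac{90796491}{131}$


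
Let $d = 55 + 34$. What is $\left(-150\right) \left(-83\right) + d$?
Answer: $12539$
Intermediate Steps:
$d = 89$
$\left(-150\right) \left(-83\right) + d = \left(-150\right) \left(-83\right) + 89 = 12450 + 89 = 12539$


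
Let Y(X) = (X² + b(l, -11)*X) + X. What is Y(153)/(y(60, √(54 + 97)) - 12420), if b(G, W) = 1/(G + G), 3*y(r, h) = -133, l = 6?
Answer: -282897/149572 ≈ -1.8914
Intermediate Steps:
y(r, h) = -133/3 (y(r, h) = (⅓)*(-133) = -133/3)
b(G, W) = 1/(2*G)
Y(X) = X² + 13*X/12 (Y(X) = (X² + ((½)/6)*X) + X = (X² + ((½)*(⅙))*X) + X = (X² + X/12) + X = X² + 13*X/12)
Y(153)/(y(60, √(54 + 97)) - 12420) = ((1/12)*153*(13 + 12*153))/(-133/3 - 12420) = ((1/12)*153*(13 + 1836))/(-37393/3) = ((1/12)*153*1849)*(-3/37393) = (94299/4)*(-3/37393) = -282897/149572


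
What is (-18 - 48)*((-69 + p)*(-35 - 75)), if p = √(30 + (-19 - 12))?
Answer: -500940 + 7260*I ≈ -5.0094e+5 + 7260.0*I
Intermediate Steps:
p = I (p = √(30 - 31) = √(-1) = I ≈ 1.0*I)
(-18 - 48)*((-69 + p)*(-35 - 75)) = (-18 - 48)*((-69 + I)*(-35 - 75)) = -66*(-69 + I)*(-110) = -66*(7590 - 110*I) = -500940 + 7260*I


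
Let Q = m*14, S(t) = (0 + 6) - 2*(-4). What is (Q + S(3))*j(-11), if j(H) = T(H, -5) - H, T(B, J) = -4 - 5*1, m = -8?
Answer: -196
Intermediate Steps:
S(t) = 14 (S(t) = 6 + 8 = 14)
T(B, J) = -9 (T(B, J) = -4 - 5 = -9)
j(H) = -9 - H
Q = -112 (Q = -8*14 = -112)
(Q + S(3))*j(-11) = (-112 + 14)*(-9 - 1*(-11)) = -98*(-9 + 11) = -98*2 = -196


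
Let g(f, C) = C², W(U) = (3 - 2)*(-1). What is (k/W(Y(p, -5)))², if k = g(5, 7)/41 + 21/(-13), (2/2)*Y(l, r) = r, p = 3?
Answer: 50176/284089 ≈ 0.17662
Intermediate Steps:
Y(l, r) = r
W(U) = -1 (W(U) = 1*(-1) = -1)
k = -224/533 (k = 7²/41 + 21/(-13) = 49*(1/41) + 21*(-1/13) = 49/41 - 21/13 = -224/533 ≈ -0.42026)
(k/W(Y(p, -5)))² = (-224/533/(-1))² = (-224/533*(-1))² = (224/533)² = 50176/284089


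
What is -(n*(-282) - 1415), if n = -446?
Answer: -124357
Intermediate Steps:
-(n*(-282) - 1415) = -(-446*(-282) - 1415) = -(125772 - 1415) = -1*124357 = -124357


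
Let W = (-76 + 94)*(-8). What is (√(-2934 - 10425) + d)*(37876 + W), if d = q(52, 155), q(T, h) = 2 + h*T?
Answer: 304195384 + 37732*I*√13359 ≈ 3.042e+8 + 4.3611e+6*I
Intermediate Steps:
q(T, h) = 2 + T*h
d = 8062 (d = 2 + 52*155 = 2 + 8060 = 8062)
W = -144 (W = 18*(-8) = -144)
(√(-2934 - 10425) + d)*(37876 + W) = (√(-2934 - 10425) + 8062)*(37876 - 144) = (√(-13359) + 8062)*37732 = (I*√13359 + 8062)*37732 = (8062 + I*√13359)*37732 = 304195384 + 37732*I*√13359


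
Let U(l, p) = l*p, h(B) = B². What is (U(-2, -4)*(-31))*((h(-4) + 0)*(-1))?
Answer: 3968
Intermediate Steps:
(U(-2, -4)*(-31))*((h(-4) + 0)*(-1)) = (-2*(-4)*(-31))*(((-4)² + 0)*(-1)) = (8*(-31))*((16 + 0)*(-1)) = -3968*(-1) = -248*(-16) = 3968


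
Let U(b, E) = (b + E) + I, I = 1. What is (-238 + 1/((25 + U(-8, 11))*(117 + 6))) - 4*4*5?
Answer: -1134305/3567 ≈ -318.00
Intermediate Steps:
U(b, E) = 1 + E + b (U(b, E) = (b + E) + 1 = (E + b) + 1 = 1 + E + b)
(-238 + 1/((25 + U(-8, 11))*(117 + 6))) - 4*4*5 = (-238 + 1/((25 + (1 + 11 - 8))*(117 + 6))) - 4*4*5 = (-238 + 1/((25 + 4)*123)) - 16*5 = (-238 + 1/(29*123)) - 80 = (-238 + 1/3567) - 80 = -848945/3567 - 80 = -1134305/3567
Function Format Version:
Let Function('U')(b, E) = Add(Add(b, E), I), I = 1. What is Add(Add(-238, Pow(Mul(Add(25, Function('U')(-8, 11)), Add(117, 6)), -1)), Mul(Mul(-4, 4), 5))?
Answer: Rational(-1134305, 3567) ≈ -318.00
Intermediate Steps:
Function('U')(b, E) = Add(1, E, b) (Function('U')(b, E) = Add(Add(b, E), 1) = Add(Add(E, b), 1) = Add(1, E, b))
Add(Add(-238, Pow(Mul(Add(25, Function('U')(-8, 11)), Add(117, 6)), -1)), Mul(Mul(-4, 4), 5)) = Add(Add(-238, Pow(Mul(Add(25, Add(1, 11, -8)), Add(117, 6)), -1)), Mul(Mul(-4, 4), 5)) = Add(Add(-238, Pow(Mul(Add(25, 4), 123), -1)), Mul(-16, 5)) = Add(Add(-238, Pow(Mul(29, 123), -1)), -80) = Add(Add(-238, Pow(3567, -1)), -80) = Add(Add(-238, Rational(1, 3567)), -80) = Add(Rational(-848945, 3567), -80) = Rational(-1134305, 3567)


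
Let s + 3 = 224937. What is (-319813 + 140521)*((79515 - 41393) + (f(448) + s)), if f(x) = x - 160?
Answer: -47215472448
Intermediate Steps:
f(x) = -160 + x
s = 224934 (s = -3 + 224937 = 224934)
(-319813 + 140521)*((79515 - 41393) + (f(448) + s)) = (-319813 + 140521)*((79515 - 41393) + ((-160 + 448) + 224934)) = -179292*(38122 + (288 + 224934)) = -179292*(38122 + 225222) = -179292*263344 = -47215472448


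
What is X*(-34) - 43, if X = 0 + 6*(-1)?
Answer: 161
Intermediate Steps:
X = -6 (X = 0 - 6 = -6)
X*(-34) - 43 = -6*(-34) - 43 = 204 - 43 = 161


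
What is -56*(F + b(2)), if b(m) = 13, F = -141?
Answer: 7168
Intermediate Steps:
-56*(F + b(2)) = -56*(-141 + 13) = -56*(-128) = 7168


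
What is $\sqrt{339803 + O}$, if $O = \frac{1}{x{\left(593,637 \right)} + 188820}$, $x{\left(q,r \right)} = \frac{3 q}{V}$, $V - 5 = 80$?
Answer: $\frac{\sqrt{87550235505411089838}}{16051479} \approx 582.93$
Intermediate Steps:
$V = 85$ ($V = 5 + 80 = 85$)
$x{\left(q,r \right)} = \frac{3 q}{85}$
$O = \frac{85}{16051479}$ ($O = \frac{1}{\frac{3}{85} \cdot 593 + 188820} = \frac{1}{\frac{1779}{85} + 188820} = \frac{1}{\frac{16051479}{85}} = \frac{85}{16051479} \approx 5.2955 \cdot 10^{-6}$)
$\sqrt{339803 + O} = \sqrt{339803 + \frac{85}{16051479}} = \sqrt{\frac{5454340718722}{16051479}} = \frac{\sqrt{87550235505411089838}}{16051479}$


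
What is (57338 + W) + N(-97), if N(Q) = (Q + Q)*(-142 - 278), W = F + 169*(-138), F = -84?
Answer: 115412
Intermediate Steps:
W = -23406 (W = -84 + 169*(-138) = -84 - 23322 = -23406)
N(Q) = -840*Q (N(Q) = (2*Q)*(-420) = -840*Q)
(57338 + W) + N(-97) = (57338 - 23406) - 840*(-97) = 33932 + 81480 = 115412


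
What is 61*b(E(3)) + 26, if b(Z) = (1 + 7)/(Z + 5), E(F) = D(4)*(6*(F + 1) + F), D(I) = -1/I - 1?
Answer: 1038/115 ≈ 9.0261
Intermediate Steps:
D(I) = -1 - 1/I
E(F) = -15/2 - 35*F/4 (E(F) = ((-1 - 1*4)/4)*(6*(F + 1) + F) = ((-1 - 4)/4)*(6*(1 + F) + F) = ((¼)*(-5))*((6 + 6*F) + F) = -5*(6 + 7*F)/4 = -15/2 - 35*F/4)
b(Z) = 8/(5 + Z)
61*b(E(3)) + 26 = 61*(8/(5 + (-15/2 - 35/4*3))) + 26 = 61*(8/(5 + (-15/2 - 105/4))) + 26 = 61*(8/(5 - 135/4)) + 26 = 61*(8/(-115/4)) + 26 = 61*(8*(-4/115)) + 26 = 61*(-32/115) + 26 = -1952/115 + 26 = 1038/115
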